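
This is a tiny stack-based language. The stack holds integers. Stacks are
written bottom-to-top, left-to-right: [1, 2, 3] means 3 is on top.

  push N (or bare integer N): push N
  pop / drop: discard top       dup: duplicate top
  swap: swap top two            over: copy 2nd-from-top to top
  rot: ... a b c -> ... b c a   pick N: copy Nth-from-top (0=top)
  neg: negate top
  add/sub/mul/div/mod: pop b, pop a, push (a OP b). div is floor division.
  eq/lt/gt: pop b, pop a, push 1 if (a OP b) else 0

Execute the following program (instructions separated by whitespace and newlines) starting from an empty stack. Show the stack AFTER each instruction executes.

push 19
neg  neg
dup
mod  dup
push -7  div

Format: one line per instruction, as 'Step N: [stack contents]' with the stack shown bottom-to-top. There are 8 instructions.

Step 1: [19]
Step 2: [-19]
Step 3: [19]
Step 4: [19, 19]
Step 5: [0]
Step 6: [0, 0]
Step 7: [0, 0, -7]
Step 8: [0, 0]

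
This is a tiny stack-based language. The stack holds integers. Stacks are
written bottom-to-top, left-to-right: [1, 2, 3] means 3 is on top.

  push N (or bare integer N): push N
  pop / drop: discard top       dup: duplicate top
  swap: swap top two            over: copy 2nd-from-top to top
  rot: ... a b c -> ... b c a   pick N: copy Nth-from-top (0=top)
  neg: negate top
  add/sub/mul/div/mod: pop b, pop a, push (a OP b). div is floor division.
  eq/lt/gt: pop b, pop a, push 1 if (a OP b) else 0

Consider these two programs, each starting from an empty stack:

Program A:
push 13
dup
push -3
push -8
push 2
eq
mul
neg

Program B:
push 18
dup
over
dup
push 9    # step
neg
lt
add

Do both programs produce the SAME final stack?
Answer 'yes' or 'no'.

Answer: no

Derivation:
Program A trace:
  After 'push 13': [13]
  After 'dup': [13, 13]
  After 'push -3': [13, 13, -3]
  After 'push -8': [13, 13, -3, -8]
  After 'push 2': [13, 13, -3, -8, 2]
  After 'eq': [13, 13, -3, 0]
  After 'mul': [13, 13, 0]
  After 'neg': [13, 13, 0]
Program A final stack: [13, 13, 0]

Program B trace:
  After 'push 18': [18]
  After 'dup': [18, 18]
  After 'over': [18, 18, 18]
  After 'dup': [18, 18, 18, 18]
  After 'push 9': [18, 18, 18, 18, 9]
  After 'neg': [18, 18, 18, 18, -9]
  After 'lt': [18, 18, 18, 0]
  After 'add': [18, 18, 18]
Program B final stack: [18, 18, 18]
Same: no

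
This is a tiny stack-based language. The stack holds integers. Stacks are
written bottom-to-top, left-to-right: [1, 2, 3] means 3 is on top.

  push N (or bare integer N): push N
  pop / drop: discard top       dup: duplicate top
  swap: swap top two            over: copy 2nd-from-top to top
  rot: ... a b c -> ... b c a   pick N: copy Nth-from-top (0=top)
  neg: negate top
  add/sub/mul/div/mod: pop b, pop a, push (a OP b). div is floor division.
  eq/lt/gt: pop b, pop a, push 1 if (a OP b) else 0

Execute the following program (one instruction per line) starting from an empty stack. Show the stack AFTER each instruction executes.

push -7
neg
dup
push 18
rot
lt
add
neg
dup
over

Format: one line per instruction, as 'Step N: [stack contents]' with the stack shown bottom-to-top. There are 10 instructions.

Step 1: [-7]
Step 2: [7]
Step 3: [7, 7]
Step 4: [7, 7, 18]
Step 5: [7, 18, 7]
Step 6: [7, 0]
Step 7: [7]
Step 8: [-7]
Step 9: [-7, -7]
Step 10: [-7, -7, -7]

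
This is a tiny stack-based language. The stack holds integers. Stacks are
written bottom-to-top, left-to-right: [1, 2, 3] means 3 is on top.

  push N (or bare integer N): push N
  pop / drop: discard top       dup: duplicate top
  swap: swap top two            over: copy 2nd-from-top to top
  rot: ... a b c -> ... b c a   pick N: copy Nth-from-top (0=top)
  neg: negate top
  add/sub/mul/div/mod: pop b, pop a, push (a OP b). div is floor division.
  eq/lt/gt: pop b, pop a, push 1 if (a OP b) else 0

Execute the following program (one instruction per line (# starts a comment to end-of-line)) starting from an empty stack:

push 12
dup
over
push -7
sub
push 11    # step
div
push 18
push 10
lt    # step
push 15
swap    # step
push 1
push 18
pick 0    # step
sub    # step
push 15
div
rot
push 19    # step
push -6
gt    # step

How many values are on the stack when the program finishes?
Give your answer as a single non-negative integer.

Answer: 8

Derivation:
After 'push 12': stack = [12] (depth 1)
After 'dup': stack = [12, 12] (depth 2)
After 'over': stack = [12, 12, 12] (depth 3)
After 'push -7': stack = [12, 12, 12, -7] (depth 4)
After 'sub': stack = [12, 12, 19] (depth 3)
After 'push 11': stack = [12, 12, 19, 11] (depth 4)
After 'div': stack = [12, 12, 1] (depth 3)
After 'push 18': stack = [12, 12, 1, 18] (depth 4)
After 'push 10': stack = [12, 12, 1, 18, 10] (depth 5)
After 'lt': stack = [12, 12, 1, 0] (depth 4)
  ...
After 'push 1': stack = [12, 12, 1, 15, 0, 1] (depth 6)
After 'push 18': stack = [12, 12, 1, 15, 0, 1, 18] (depth 7)
After 'pick 0': stack = [12, 12, 1, 15, 0, 1, 18, 18] (depth 8)
After 'sub': stack = [12, 12, 1, 15, 0, 1, 0] (depth 7)
After 'push 15': stack = [12, 12, 1, 15, 0, 1, 0, 15] (depth 8)
After 'div': stack = [12, 12, 1, 15, 0, 1, 0] (depth 7)
After 'rot': stack = [12, 12, 1, 15, 1, 0, 0] (depth 7)
After 'push 19': stack = [12, 12, 1, 15, 1, 0, 0, 19] (depth 8)
After 'push -6': stack = [12, 12, 1, 15, 1, 0, 0, 19, -6] (depth 9)
After 'gt': stack = [12, 12, 1, 15, 1, 0, 0, 1] (depth 8)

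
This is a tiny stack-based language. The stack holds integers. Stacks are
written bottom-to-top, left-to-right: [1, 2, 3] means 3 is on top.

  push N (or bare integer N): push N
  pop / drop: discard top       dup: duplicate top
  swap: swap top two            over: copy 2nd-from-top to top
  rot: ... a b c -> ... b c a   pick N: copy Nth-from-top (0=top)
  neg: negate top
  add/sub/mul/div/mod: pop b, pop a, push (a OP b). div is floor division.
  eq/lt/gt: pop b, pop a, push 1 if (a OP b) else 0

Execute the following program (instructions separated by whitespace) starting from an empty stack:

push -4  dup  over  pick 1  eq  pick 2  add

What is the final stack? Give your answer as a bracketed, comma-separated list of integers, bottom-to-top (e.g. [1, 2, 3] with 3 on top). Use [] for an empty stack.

Answer: [-4, -4, -3]

Derivation:
After 'push -4': [-4]
After 'dup': [-4, -4]
After 'over': [-4, -4, -4]
After 'pick 1': [-4, -4, -4, -4]
After 'eq': [-4, -4, 1]
After 'pick 2': [-4, -4, 1, -4]
After 'add': [-4, -4, -3]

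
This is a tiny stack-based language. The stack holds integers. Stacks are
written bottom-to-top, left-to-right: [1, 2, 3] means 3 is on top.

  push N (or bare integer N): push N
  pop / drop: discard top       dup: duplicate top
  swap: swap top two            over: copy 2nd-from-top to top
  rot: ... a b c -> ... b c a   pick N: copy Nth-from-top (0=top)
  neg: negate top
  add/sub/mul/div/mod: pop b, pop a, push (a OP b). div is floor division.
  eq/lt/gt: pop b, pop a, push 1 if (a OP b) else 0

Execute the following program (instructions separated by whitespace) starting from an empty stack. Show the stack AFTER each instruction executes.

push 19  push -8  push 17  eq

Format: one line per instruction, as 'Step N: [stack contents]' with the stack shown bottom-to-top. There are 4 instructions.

Step 1: [19]
Step 2: [19, -8]
Step 3: [19, -8, 17]
Step 4: [19, 0]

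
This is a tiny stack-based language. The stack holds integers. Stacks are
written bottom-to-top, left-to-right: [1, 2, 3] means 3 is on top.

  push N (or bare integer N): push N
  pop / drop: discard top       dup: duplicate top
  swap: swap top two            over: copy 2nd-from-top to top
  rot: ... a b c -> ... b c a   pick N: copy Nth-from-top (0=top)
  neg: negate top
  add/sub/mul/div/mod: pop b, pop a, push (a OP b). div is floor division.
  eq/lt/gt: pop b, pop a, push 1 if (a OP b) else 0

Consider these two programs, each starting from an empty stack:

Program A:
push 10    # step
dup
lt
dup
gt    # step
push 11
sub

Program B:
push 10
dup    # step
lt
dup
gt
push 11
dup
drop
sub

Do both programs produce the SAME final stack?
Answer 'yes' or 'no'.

Answer: yes

Derivation:
Program A trace:
  After 'push 10': [10]
  After 'dup': [10, 10]
  After 'lt': [0]
  After 'dup': [0, 0]
  After 'gt': [0]
  After 'push 11': [0, 11]
  After 'sub': [-11]
Program A final stack: [-11]

Program B trace:
  After 'push 10': [10]
  After 'dup': [10, 10]
  After 'lt': [0]
  After 'dup': [0, 0]
  After 'gt': [0]
  After 'push 11': [0, 11]
  After 'dup': [0, 11, 11]
  After 'drop': [0, 11]
  After 'sub': [-11]
Program B final stack: [-11]
Same: yes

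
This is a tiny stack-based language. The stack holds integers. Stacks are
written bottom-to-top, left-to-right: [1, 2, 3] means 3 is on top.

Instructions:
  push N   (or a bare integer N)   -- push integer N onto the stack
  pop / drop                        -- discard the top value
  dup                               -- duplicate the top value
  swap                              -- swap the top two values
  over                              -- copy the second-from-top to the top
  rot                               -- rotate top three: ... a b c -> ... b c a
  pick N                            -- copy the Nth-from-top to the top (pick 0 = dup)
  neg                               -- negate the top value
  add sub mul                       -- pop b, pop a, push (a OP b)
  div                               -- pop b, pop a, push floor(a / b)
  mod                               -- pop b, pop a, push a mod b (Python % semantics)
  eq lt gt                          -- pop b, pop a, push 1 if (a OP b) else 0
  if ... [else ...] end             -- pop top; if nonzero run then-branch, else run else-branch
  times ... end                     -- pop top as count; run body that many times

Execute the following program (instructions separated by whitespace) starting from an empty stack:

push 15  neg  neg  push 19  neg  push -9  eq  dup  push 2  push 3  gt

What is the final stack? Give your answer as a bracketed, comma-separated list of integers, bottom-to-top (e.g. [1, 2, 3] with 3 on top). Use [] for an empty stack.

Answer: [15, 0, 0, 0]

Derivation:
After 'push 15': [15]
After 'neg': [-15]
After 'neg': [15]
After 'push 19': [15, 19]
After 'neg': [15, -19]
After 'push -9': [15, -19, -9]
After 'eq': [15, 0]
After 'dup': [15, 0, 0]
After 'push 2': [15, 0, 0, 2]
After 'push 3': [15, 0, 0, 2, 3]
After 'gt': [15, 0, 0, 0]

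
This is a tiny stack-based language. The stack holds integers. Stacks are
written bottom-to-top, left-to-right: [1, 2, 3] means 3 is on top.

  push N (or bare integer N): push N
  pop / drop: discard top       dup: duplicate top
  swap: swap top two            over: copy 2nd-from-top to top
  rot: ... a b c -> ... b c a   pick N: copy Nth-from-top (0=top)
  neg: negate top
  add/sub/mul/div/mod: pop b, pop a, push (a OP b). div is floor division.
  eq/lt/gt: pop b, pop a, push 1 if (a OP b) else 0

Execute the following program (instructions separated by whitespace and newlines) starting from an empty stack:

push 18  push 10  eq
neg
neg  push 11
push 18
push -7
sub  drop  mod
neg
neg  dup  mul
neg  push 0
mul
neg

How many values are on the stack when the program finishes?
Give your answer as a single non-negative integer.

Answer: 1

Derivation:
After 'push 18': stack = [18] (depth 1)
After 'push 10': stack = [18, 10] (depth 2)
After 'eq': stack = [0] (depth 1)
After 'neg': stack = [0] (depth 1)
After 'neg': stack = [0] (depth 1)
After 'push 11': stack = [0, 11] (depth 2)
After 'push 18': stack = [0, 11, 18] (depth 3)
After 'push -7': stack = [0, 11, 18, -7] (depth 4)
After 'sub': stack = [0, 11, 25] (depth 3)
After 'drop': stack = [0, 11] (depth 2)
After 'mod': stack = [0] (depth 1)
After 'neg': stack = [0] (depth 1)
After 'neg': stack = [0] (depth 1)
After 'dup': stack = [0, 0] (depth 2)
After 'mul': stack = [0] (depth 1)
After 'neg': stack = [0] (depth 1)
After 'push 0': stack = [0, 0] (depth 2)
After 'mul': stack = [0] (depth 1)
After 'neg': stack = [0] (depth 1)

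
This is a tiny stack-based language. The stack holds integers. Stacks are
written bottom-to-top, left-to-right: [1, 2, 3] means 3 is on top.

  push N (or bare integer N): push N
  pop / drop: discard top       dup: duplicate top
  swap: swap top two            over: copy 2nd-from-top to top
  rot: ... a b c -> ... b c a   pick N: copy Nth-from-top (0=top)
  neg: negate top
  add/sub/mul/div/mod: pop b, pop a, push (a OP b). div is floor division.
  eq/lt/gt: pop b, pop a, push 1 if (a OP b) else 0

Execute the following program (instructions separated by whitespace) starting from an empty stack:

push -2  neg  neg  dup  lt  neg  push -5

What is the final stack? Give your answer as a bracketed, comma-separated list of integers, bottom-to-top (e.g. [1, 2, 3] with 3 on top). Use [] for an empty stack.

Answer: [0, -5]

Derivation:
After 'push -2': [-2]
After 'neg': [2]
After 'neg': [-2]
After 'dup': [-2, -2]
After 'lt': [0]
After 'neg': [0]
After 'push -5': [0, -5]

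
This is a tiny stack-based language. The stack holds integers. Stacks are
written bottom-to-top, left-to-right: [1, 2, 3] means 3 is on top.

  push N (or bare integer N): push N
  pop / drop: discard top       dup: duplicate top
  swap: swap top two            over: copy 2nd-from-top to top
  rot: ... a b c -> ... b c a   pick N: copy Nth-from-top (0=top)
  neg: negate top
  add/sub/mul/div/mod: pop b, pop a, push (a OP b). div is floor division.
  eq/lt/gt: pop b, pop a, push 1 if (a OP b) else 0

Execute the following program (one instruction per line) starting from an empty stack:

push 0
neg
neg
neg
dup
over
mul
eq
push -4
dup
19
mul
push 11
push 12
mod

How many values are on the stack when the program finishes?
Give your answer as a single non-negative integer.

After 'push 0': stack = [0] (depth 1)
After 'neg': stack = [0] (depth 1)
After 'neg': stack = [0] (depth 1)
After 'neg': stack = [0] (depth 1)
After 'dup': stack = [0, 0] (depth 2)
After 'over': stack = [0, 0, 0] (depth 3)
After 'mul': stack = [0, 0] (depth 2)
After 'eq': stack = [1] (depth 1)
After 'push -4': stack = [1, -4] (depth 2)
After 'dup': stack = [1, -4, -4] (depth 3)
After 'push 19': stack = [1, -4, -4, 19] (depth 4)
After 'mul': stack = [1, -4, -76] (depth 3)
After 'push 11': stack = [1, -4, -76, 11] (depth 4)
After 'push 12': stack = [1, -4, -76, 11, 12] (depth 5)
After 'mod': stack = [1, -4, -76, 11] (depth 4)

Answer: 4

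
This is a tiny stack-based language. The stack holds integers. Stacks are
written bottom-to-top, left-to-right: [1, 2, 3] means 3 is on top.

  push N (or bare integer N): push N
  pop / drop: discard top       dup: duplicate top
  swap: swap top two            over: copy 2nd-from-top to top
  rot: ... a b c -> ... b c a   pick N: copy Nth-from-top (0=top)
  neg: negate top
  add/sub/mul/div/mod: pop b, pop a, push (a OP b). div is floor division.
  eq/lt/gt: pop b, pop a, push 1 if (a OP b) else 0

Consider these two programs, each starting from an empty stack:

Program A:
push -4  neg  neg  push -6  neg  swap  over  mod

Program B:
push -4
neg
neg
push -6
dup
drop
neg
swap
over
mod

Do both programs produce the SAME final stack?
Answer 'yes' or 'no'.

Answer: yes

Derivation:
Program A trace:
  After 'push -4': [-4]
  After 'neg': [4]
  After 'neg': [-4]
  After 'push -6': [-4, -6]
  After 'neg': [-4, 6]
  After 'swap': [6, -4]
  After 'over': [6, -4, 6]
  After 'mod': [6, 2]
Program A final stack: [6, 2]

Program B trace:
  After 'push -4': [-4]
  After 'neg': [4]
  After 'neg': [-4]
  After 'push -6': [-4, -6]
  After 'dup': [-4, -6, -6]
  After 'drop': [-4, -6]
  After 'neg': [-4, 6]
  After 'swap': [6, -4]
  After 'over': [6, -4, 6]
  After 'mod': [6, 2]
Program B final stack: [6, 2]
Same: yes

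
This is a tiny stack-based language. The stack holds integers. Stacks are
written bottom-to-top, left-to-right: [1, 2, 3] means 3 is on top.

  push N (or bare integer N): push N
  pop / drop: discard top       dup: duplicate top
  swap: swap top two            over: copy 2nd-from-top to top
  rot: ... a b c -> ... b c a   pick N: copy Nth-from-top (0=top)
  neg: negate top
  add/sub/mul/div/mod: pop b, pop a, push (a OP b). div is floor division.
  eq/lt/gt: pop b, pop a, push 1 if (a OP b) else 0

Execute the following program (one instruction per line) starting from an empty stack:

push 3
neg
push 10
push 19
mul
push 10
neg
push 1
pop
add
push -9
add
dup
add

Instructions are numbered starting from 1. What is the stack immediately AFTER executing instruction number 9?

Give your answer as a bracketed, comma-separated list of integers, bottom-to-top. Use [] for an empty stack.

Step 1 ('push 3'): [3]
Step 2 ('neg'): [-3]
Step 3 ('push 10'): [-3, 10]
Step 4 ('push 19'): [-3, 10, 19]
Step 5 ('mul'): [-3, 190]
Step 6 ('push 10'): [-3, 190, 10]
Step 7 ('neg'): [-3, 190, -10]
Step 8 ('push 1'): [-3, 190, -10, 1]
Step 9 ('pop'): [-3, 190, -10]

Answer: [-3, 190, -10]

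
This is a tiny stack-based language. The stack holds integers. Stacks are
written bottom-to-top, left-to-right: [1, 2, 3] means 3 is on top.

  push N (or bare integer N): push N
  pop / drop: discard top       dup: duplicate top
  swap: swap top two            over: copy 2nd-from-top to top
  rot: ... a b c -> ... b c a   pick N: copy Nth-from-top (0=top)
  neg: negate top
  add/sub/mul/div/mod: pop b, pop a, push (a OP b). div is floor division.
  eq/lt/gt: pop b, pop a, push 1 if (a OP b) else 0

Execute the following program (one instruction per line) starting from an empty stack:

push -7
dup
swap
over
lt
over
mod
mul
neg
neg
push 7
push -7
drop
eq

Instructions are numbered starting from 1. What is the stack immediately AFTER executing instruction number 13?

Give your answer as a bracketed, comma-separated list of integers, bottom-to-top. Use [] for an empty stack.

Step 1 ('push -7'): [-7]
Step 2 ('dup'): [-7, -7]
Step 3 ('swap'): [-7, -7]
Step 4 ('over'): [-7, -7, -7]
Step 5 ('lt'): [-7, 0]
Step 6 ('over'): [-7, 0, -7]
Step 7 ('mod'): [-7, 0]
Step 8 ('mul'): [0]
Step 9 ('neg'): [0]
Step 10 ('neg'): [0]
Step 11 ('push 7'): [0, 7]
Step 12 ('push -7'): [0, 7, -7]
Step 13 ('drop'): [0, 7]

Answer: [0, 7]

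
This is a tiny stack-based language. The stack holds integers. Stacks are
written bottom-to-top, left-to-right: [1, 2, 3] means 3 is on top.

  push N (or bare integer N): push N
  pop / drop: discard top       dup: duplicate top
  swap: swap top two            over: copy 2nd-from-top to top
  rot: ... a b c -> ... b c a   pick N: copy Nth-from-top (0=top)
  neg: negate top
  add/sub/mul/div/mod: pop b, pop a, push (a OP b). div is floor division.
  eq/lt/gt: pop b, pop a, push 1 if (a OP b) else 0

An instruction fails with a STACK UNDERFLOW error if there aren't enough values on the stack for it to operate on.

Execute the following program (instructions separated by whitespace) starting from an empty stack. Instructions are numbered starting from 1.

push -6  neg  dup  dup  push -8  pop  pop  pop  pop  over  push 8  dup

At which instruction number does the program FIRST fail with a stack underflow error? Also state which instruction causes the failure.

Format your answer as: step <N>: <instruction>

Answer: step 10: over

Derivation:
Step 1 ('push -6'): stack = [-6], depth = 1
Step 2 ('neg'): stack = [6], depth = 1
Step 3 ('dup'): stack = [6, 6], depth = 2
Step 4 ('dup'): stack = [6, 6, 6], depth = 3
Step 5 ('push -8'): stack = [6, 6, 6, -8], depth = 4
Step 6 ('pop'): stack = [6, 6, 6], depth = 3
Step 7 ('pop'): stack = [6, 6], depth = 2
Step 8 ('pop'): stack = [6], depth = 1
Step 9 ('pop'): stack = [], depth = 0
Step 10 ('over'): needs 2 value(s) but depth is 0 — STACK UNDERFLOW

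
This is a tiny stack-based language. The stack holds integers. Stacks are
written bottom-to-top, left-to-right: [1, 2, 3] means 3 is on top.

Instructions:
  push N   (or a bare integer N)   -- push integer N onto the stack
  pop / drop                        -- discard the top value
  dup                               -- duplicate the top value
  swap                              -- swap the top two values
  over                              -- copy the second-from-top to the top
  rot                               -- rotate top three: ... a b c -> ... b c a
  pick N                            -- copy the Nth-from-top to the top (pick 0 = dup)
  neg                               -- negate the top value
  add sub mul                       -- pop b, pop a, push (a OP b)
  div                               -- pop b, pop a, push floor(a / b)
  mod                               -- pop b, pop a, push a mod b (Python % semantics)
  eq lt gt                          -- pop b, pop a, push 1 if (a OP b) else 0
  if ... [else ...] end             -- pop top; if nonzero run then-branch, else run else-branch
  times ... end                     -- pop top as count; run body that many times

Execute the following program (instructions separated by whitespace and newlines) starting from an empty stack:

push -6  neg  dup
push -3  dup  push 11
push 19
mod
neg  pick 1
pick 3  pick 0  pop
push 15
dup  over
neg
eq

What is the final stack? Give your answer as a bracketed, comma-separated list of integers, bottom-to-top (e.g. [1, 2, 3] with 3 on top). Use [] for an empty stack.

After 'push -6': [-6]
After 'neg': [6]
After 'dup': [6, 6]
After 'push -3': [6, 6, -3]
After 'dup': [6, 6, -3, -3]
After 'push 11': [6, 6, -3, -3, 11]
After 'push 19': [6, 6, -3, -3, 11, 19]
After 'mod': [6, 6, -3, -3, 11]
After 'neg': [6, 6, -3, -3, -11]
After 'pick 1': [6, 6, -3, -3, -11, -3]
After 'pick 3': [6, 6, -3, -3, -11, -3, -3]
After 'pick 0': [6, 6, -3, -3, -11, -3, -3, -3]
After 'pop': [6, 6, -3, -3, -11, -3, -3]
After 'push 15': [6, 6, -3, -3, -11, -3, -3, 15]
After 'dup': [6, 6, -3, -3, -11, -3, -3, 15, 15]
After 'over': [6, 6, -3, -3, -11, -3, -3, 15, 15, 15]
After 'neg': [6, 6, -3, -3, -11, -3, -3, 15, 15, -15]
After 'eq': [6, 6, -3, -3, -11, -3, -3, 15, 0]

Answer: [6, 6, -3, -3, -11, -3, -3, 15, 0]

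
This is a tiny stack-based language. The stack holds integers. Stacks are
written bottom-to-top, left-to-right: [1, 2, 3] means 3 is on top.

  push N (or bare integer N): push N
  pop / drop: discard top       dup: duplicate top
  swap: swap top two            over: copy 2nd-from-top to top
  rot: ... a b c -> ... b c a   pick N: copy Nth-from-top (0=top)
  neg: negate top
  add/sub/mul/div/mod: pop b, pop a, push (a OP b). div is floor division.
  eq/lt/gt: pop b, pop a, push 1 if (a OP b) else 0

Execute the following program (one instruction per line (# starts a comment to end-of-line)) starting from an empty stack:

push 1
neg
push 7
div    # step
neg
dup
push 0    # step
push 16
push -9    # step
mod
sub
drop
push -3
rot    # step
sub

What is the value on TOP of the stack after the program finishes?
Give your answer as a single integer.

Answer: -4

Derivation:
After 'push 1': [1]
After 'neg': [-1]
After 'push 7': [-1, 7]
After 'div': [-1]
After 'neg': [1]
After 'dup': [1, 1]
After 'push 0': [1, 1, 0]
After 'push 16': [1, 1, 0, 16]
After 'push -9': [1, 1, 0, 16, -9]
After 'mod': [1, 1, 0, -2]
After 'sub': [1, 1, 2]
After 'drop': [1, 1]
After 'push -3': [1, 1, -3]
After 'rot': [1, -3, 1]
After 'sub': [1, -4]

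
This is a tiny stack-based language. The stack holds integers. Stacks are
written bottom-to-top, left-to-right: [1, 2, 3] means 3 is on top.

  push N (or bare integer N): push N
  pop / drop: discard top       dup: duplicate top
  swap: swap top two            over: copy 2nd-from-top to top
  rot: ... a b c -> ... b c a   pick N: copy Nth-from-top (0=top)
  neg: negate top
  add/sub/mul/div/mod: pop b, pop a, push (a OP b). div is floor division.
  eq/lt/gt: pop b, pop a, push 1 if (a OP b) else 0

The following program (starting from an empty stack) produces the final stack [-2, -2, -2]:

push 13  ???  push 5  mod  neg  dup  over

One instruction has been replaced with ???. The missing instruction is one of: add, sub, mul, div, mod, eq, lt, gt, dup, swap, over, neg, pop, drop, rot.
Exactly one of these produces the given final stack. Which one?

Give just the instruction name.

Stack before ???: [13]
Stack after ???:  [-13]
The instruction that transforms [13] -> [-13] is: neg

Answer: neg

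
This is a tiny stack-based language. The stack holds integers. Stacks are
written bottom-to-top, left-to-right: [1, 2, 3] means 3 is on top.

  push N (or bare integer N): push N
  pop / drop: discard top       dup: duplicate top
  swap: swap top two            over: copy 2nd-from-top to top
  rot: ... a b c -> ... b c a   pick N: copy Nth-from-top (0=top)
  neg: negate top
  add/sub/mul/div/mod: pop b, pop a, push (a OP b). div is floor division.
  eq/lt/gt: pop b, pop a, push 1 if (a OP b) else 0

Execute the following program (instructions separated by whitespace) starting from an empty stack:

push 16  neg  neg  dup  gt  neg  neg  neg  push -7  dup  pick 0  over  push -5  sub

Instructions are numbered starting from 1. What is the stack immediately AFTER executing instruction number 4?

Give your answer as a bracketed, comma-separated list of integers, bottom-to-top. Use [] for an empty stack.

Step 1 ('push 16'): [16]
Step 2 ('neg'): [-16]
Step 3 ('neg'): [16]
Step 4 ('dup'): [16, 16]

Answer: [16, 16]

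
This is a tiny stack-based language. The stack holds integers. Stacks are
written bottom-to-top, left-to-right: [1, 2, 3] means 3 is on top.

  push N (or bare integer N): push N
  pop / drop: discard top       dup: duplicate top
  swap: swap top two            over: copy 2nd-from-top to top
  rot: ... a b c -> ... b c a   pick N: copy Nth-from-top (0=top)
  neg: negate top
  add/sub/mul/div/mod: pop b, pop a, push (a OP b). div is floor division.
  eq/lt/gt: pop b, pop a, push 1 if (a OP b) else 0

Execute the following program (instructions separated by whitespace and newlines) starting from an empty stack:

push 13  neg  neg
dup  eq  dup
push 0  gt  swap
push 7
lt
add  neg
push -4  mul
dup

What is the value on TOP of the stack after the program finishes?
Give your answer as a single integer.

After 'push 13': [13]
After 'neg': [-13]
After 'neg': [13]
After 'dup': [13, 13]
After 'eq': [1]
After 'dup': [1, 1]
After 'push 0': [1, 1, 0]
After 'gt': [1, 1]
After 'swap': [1, 1]
After 'push 7': [1, 1, 7]
After 'lt': [1, 1]
After 'add': [2]
After 'neg': [-2]
After 'push -4': [-2, -4]
After 'mul': [8]
After 'dup': [8, 8]

Answer: 8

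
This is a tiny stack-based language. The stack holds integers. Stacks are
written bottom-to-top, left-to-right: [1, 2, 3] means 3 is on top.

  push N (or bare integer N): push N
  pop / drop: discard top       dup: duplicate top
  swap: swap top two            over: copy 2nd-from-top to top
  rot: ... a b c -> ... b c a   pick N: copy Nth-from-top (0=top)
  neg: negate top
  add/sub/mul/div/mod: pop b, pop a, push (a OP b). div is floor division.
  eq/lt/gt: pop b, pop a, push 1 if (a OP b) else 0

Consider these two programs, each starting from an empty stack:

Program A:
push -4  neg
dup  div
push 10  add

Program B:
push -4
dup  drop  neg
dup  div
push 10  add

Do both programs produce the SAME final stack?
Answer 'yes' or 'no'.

Program A trace:
  After 'push -4': [-4]
  After 'neg': [4]
  After 'dup': [4, 4]
  After 'div': [1]
  After 'push 10': [1, 10]
  After 'add': [11]
Program A final stack: [11]

Program B trace:
  After 'push -4': [-4]
  After 'dup': [-4, -4]
  After 'drop': [-4]
  After 'neg': [4]
  After 'dup': [4, 4]
  After 'div': [1]
  After 'push 10': [1, 10]
  After 'add': [11]
Program B final stack: [11]
Same: yes

Answer: yes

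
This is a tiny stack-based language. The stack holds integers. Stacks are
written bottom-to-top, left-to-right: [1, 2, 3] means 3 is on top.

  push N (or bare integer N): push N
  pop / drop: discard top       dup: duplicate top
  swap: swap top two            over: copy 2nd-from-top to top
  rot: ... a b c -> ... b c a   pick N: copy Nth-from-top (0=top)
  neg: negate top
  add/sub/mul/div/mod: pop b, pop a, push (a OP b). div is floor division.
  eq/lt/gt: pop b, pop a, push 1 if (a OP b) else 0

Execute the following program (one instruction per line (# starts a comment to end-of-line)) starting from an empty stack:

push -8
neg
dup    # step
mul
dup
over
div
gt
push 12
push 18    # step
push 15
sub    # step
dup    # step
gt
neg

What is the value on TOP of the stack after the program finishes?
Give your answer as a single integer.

After 'push -8': [-8]
After 'neg': [8]
After 'dup': [8, 8]
After 'mul': [64]
After 'dup': [64, 64]
After 'over': [64, 64, 64]
After 'div': [64, 1]
After 'gt': [1]
After 'push 12': [1, 12]
After 'push 18': [1, 12, 18]
After 'push 15': [1, 12, 18, 15]
After 'sub': [1, 12, 3]
After 'dup': [1, 12, 3, 3]
After 'gt': [1, 12, 0]
After 'neg': [1, 12, 0]

Answer: 0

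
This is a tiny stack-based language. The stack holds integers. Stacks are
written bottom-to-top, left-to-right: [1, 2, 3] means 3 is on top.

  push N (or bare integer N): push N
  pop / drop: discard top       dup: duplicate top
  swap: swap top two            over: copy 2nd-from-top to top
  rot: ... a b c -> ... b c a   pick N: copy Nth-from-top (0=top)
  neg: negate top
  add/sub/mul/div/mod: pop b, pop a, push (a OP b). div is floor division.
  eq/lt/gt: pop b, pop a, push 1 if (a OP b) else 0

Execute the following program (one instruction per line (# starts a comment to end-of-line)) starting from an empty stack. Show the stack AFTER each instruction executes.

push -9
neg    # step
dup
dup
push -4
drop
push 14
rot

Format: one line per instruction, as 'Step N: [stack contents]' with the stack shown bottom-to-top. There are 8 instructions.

Step 1: [-9]
Step 2: [9]
Step 3: [9, 9]
Step 4: [9, 9, 9]
Step 5: [9, 9, 9, -4]
Step 6: [9, 9, 9]
Step 7: [9, 9, 9, 14]
Step 8: [9, 9, 14, 9]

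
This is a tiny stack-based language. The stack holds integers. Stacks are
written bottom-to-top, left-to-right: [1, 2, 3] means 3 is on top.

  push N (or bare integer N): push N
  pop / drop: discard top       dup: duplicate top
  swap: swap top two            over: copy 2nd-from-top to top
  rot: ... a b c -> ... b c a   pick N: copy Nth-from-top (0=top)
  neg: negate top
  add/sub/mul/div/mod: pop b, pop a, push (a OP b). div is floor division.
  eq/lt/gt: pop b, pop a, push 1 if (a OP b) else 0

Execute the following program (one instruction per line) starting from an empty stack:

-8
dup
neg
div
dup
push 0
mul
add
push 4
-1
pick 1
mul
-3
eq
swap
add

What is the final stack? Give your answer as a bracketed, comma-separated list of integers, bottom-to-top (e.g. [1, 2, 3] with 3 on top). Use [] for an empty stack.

After 'push -8': [-8]
After 'dup': [-8, -8]
After 'neg': [-8, 8]
After 'div': [-1]
After 'dup': [-1, -1]
After 'push 0': [-1, -1, 0]
After 'mul': [-1, 0]
After 'add': [-1]
After 'push 4': [-1, 4]
After 'push -1': [-1, 4, -1]
After 'pick 1': [-1, 4, -1, 4]
After 'mul': [-1, 4, -4]
After 'push -3': [-1, 4, -4, -3]
After 'eq': [-1, 4, 0]
After 'swap': [-1, 0, 4]
After 'add': [-1, 4]

Answer: [-1, 4]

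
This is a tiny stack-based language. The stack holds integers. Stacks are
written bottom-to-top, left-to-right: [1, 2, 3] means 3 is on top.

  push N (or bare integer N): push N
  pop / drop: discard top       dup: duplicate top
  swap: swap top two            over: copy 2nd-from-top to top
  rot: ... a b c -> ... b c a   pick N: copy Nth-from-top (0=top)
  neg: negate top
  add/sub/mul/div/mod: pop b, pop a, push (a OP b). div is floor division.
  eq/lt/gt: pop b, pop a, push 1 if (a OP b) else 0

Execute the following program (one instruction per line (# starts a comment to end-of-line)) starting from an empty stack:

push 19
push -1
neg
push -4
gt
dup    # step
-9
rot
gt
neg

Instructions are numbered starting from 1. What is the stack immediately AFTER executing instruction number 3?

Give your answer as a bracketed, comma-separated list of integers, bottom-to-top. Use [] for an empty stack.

Answer: [19, 1]

Derivation:
Step 1 ('push 19'): [19]
Step 2 ('push -1'): [19, -1]
Step 3 ('neg'): [19, 1]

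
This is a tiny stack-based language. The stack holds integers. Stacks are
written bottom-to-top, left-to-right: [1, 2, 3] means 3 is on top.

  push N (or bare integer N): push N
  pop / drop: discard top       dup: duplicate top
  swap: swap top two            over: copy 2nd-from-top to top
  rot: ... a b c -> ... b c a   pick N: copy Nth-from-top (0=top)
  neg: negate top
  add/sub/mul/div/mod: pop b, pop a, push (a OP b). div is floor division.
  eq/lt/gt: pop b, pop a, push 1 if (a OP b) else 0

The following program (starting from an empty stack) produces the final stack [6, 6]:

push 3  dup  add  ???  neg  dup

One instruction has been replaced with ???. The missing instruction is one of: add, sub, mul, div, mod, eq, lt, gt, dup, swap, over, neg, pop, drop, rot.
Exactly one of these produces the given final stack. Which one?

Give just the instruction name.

Stack before ???: [6]
Stack after ???:  [-6]
The instruction that transforms [6] -> [-6] is: neg

Answer: neg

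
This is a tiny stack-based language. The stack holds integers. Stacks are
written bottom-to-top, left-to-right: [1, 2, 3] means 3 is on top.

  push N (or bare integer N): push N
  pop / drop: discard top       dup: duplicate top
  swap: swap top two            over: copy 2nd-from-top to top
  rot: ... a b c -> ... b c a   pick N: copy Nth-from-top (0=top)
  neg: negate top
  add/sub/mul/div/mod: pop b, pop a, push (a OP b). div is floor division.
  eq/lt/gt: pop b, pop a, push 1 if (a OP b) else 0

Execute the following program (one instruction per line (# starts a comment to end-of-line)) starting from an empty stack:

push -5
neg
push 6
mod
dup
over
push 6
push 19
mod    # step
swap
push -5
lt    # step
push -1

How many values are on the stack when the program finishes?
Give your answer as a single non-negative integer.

After 'push -5': stack = [-5] (depth 1)
After 'neg': stack = [5] (depth 1)
After 'push 6': stack = [5, 6] (depth 2)
After 'mod': stack = [5] (depth 1)
After 'dup': stack = [5, 5] (depth 2)
After 'over': stack = [5, 5, 5] (depth 3)
After 'push 6': stack = [5, 5, 5, 6] (depth 4)
After 'push 19': stack = [5, 5, 5, 6, 19] (depth 5)
After 'mod': stack = [5, 5, 5, 6] (depth 4)
After 'swap': stack = [5, 5, 6, 5] (depth 4)
After 'push -5': stack = [5, 5, 6, 5, -5] (depth 5)
After 'lt': stack = [5, 5, 6, 0] (depth 4)
After 'push -1': stack = [5, 5, 6, 0, -1] (depth 5)

Answer: 5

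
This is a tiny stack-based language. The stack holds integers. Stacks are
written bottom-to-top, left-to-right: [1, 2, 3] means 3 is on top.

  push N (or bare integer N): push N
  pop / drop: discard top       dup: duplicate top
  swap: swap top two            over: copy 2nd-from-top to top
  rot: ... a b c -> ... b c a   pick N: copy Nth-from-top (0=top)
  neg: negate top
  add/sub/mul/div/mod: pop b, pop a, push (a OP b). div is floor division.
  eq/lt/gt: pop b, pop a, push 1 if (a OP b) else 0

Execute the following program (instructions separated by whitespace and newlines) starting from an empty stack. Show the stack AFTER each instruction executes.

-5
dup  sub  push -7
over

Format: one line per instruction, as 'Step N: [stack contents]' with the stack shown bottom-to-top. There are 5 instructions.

Step 1: [-5]
Step 2: [-5, -5]
Step 3: [0]
Step 4: [0, -7]
Step 5: [0, -7, 0]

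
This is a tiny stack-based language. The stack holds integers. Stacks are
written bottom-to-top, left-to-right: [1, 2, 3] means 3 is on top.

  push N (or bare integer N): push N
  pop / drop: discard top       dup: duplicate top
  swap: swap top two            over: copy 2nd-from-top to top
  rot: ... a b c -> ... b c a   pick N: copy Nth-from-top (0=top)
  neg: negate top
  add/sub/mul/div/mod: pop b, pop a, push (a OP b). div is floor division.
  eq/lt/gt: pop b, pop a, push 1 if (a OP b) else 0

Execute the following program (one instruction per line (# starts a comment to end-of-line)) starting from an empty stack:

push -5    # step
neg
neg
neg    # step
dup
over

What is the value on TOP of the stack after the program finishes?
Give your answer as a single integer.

Answer: 5

Derivation:
After 'push -5': [-5]
After 'neg': [5]
After 'neg': [-5]
After 'neg': [5]
After 'dup': [5, 5]
After 'over': [5, 5, 5]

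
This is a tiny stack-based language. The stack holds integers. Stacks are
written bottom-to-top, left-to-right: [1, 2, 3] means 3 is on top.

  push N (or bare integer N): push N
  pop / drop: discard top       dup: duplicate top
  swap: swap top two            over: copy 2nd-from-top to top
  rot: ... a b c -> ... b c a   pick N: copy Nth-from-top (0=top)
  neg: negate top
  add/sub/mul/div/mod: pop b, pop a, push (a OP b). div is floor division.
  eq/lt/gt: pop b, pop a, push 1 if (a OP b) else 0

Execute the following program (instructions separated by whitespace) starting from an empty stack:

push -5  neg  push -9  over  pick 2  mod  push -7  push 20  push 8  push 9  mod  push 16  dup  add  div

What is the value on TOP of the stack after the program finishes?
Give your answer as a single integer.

After 'push -5': [-5]
After 'neg': [5]
After 'push -9': [5, -9]
After 'over': [5, -9, 5]
After 'pick 2': [5, -9, 5, 5]
After 'mod': [5, -9, 0]
After 'push -7': [5, -9, 0, -7]
After 'push 20': [5, -9, 0, -7, 20]
After 'push 8': [5, -9, 0, -7, 20, 8]
After 'push 9': [5, -9, 0, -7, 20, 8, 9]
After 'mod': [5, -9, 0, -7, 20, 8]
After 'push 16': [5, -9, 0, -7, 20, 8, 16]
After 'dup': [5, -9, 0, -7, 20, 8, 16, 16]
After 'add': [5, -9, 0, -7, 20, 8, 32]
After 'div': [5, -9, 0, -7, 20, 0]

Answer: 0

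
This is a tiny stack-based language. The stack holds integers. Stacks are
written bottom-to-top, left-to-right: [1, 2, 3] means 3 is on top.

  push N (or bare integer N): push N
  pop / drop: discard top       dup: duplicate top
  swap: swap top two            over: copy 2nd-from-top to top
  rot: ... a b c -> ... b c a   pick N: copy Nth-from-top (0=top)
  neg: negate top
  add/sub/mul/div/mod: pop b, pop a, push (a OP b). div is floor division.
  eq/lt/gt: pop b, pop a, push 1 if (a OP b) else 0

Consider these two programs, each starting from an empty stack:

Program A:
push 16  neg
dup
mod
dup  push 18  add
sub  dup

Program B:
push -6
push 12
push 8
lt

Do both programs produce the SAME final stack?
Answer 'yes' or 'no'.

Answer: no

Derivation:
Program A trace:
  After 'push 16': [16]
  After 'neg': [-16]
  After 'dup': [-16, -16]
  After 'mod': [0]
  After 'dup': [0, 0]
  After 'push 18': [0, 0, 18]
  After 'add': [0, 18]
  After 'sub': [-18]
  After 'dup': [-18, -18]
Program A final stack: [-18, -18]

Program B trace:
  After 'push -6': [-6]
  After 'push 12': [-6, 12]
  After 'push 8': [-6, 12, 8]
  After 'lt': [-6, 0]
Program B final stack: [-6, 0]
Same: no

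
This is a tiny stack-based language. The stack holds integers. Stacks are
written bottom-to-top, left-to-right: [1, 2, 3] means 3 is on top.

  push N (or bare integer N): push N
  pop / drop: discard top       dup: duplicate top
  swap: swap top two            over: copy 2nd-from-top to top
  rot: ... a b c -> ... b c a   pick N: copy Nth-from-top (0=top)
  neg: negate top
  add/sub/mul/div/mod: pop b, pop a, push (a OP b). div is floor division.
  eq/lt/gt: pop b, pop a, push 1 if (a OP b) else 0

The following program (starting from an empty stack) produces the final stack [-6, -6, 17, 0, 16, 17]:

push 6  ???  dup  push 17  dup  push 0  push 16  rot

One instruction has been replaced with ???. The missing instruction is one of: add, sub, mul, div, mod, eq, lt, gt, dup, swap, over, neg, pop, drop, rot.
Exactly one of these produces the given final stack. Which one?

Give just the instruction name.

Answer: neg

Derivation:
Stack before ???: [6]
Stack after ???:  [-6]
The instruction that transforms [6] -> [-6] is: neg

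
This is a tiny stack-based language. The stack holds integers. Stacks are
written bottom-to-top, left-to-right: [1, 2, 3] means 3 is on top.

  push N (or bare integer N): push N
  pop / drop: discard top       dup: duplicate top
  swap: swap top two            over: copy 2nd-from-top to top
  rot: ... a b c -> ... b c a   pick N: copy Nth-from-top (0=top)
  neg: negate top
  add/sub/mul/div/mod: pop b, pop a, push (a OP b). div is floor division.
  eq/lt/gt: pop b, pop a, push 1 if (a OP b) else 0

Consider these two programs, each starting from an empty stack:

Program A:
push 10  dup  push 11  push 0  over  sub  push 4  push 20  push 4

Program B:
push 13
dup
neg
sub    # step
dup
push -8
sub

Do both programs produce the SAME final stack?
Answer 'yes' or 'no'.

Answer: no

Derivation:
Program A trace:
  After 'push 10': [10]
  After 'dup': [10, 10]
  After 'push 11': [10, 10, 11]
  After 'push 0': [10, 10, 11, 0]
  After 'over': [10, 10, 11, 0, 11]
  After 'sub': [10, 10, 11, -11]
  After 'push 4': [10, 10, 11, -11, 4]
  After 'push 20': [10, 10, 11, -11, 4, 20]
  After 'push 4': [10, 10, 11, -11, 4, 20, 4]
Program A final stack: [10, 10, 11, -11, 4, 20, 4]

Program B trace:
  After 'push 13': [13]
  After 'dup': [13, 13]
  After 'neg': [13, -13]
  After 'sub': [26]
  After 'dup': [26, 26]
  After 'push -8': [26, 26, -8]
  After 'sub': [26, 34]
Program B final stack: [26, 34]
Same: no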